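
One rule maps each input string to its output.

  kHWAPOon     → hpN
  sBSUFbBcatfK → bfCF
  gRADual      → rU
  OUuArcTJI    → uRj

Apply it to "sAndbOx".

aB

Each output is the input with this applied: keep one character in every 3, starting at position 2 (positions 2nd, 5th, 8th, ...), then flip the case of every letter.
On "sAndbOx": the first step gives "Ab", and the second then gives "aB".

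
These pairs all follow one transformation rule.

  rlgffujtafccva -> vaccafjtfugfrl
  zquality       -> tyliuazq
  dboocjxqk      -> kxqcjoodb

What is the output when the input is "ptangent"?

Rule — swap each adjacent pair of characters (1↔2, 3↔4, ...), then reverse the string.
On "ptangent" that produces "ntgeanpt".

ntgeanpt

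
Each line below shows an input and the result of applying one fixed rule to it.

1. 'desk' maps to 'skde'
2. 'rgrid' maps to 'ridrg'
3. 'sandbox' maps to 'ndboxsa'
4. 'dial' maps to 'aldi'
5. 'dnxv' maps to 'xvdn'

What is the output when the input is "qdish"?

ishqd

What's happening: move the first 2 characters to the end (rotate left by 2).
"qdish" → "ishqd".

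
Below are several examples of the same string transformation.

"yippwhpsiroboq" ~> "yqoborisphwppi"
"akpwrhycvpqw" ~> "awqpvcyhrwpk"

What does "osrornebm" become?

Rule — reverse the string, then move the last character to the front.
So "osrornebm" becomes "ombenrors".

ombenrors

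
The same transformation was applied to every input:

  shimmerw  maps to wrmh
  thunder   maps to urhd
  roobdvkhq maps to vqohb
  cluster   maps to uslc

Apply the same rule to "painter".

tpia

Rule — sort the characters into reverse alphabetical order, then keep every other character starting from the first (positions 1st, 3rd, 5th, ...).
Working it through for "painter": intermediate "trpniea", final "tpia".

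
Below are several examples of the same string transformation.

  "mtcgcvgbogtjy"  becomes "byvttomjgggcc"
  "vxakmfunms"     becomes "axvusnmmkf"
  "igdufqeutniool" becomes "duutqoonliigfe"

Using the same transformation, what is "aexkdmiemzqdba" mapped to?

azxqmmkieeddba

In each case the input is transformed by: sort the characters into reverse alphabetical order, then move the last character to the front.
Starting from "aexkdmiemzqdba": after the first operation, "zxqmmkieeddbaa"; after the second, "azxqmmkieeddba".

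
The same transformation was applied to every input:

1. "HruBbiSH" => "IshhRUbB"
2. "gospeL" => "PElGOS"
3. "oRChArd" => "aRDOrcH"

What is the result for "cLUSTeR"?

tErClus

The rule is to move the last 3 characters to the front (rotate right by 3), then flip the case of every letter.
Doing the same to "cLUSTeR": "tErClus".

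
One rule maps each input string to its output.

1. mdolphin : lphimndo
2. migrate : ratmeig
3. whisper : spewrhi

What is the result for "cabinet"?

Each output is the input with this applied: swap the first and last characters, then move the first 3 characters to the end (rotate left by 3).
On "cabinet": the first step gives "tabinec", and the second then gives "inectab".

inectab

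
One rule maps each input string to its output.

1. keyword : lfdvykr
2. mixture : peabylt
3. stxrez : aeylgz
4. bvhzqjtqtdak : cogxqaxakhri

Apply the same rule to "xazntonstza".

The pattern: shift every letter 7 places forward in the alphabet (wrapping around), then move the first character to the end.
On "xazntonstza": the first step gives "ehguavuzagh", and the second then gives "hguavuzaghe".

hguavuzaghe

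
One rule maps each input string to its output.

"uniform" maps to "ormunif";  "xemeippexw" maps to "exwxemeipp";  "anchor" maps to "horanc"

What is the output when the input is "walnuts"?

Rule — move the last 3 characters to the front (rotate right by 3).
On "walnuts" that produces "utswaln".

utswaln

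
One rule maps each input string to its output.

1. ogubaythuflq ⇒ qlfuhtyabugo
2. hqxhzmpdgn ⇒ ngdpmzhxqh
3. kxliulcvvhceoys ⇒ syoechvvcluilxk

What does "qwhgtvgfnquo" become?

ouqnfgvtghwq

Each output is the input with this applied: reverse the string.
Applying that to "qwhgtvgfnquo" gives "ouqnfgvtghwq".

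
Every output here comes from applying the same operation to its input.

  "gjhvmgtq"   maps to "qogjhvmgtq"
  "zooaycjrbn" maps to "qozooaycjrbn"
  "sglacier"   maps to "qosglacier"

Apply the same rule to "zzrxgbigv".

qozzrxgbigv

What's happening: prepend "qo".
"zzrxgbigv" → "qozzrxgbigv".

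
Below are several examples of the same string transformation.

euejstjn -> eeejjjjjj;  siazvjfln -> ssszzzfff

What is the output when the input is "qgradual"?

qqqaaaaaa

Rule — keep one character in every 3, starting at position 1 (positions 1st, 4th, 7th, ...), then repeat every character 3 times.
Applying both steps to "qgradual": "qaa", then "qqqaaaaaa".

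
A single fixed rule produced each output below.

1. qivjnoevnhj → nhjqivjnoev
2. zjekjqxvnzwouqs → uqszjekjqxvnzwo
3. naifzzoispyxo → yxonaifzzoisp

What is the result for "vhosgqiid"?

Each output is the input with this applied: move the last 3 characters to the front (rotate right by 3).
"vhosgqiid" → "iidvhosgq".

iidvhosgq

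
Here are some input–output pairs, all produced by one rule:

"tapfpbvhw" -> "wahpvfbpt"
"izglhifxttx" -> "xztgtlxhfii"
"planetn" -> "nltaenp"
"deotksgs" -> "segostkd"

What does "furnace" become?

eucranf

The pattern: take characters alternately from the front and the back (1st, last, 2nd, 2nd-last, ...), then move the first character to the end.
Starting from "furnace": after the first operation, "feucran"; after the second, "eucranf".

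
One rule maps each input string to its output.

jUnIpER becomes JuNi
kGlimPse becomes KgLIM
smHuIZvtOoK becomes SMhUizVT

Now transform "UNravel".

unRA

Looking at the pairs, the operation is to delete the last 3 characters, then flip the case of every letter.
On "UNravel" that produces "unRA".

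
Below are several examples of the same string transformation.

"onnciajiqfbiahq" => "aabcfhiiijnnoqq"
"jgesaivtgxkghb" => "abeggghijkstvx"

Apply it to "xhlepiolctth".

The transformation: sort the characters into alphabetical order.
So "xhlepiolctth" becomes "cehhillopttx".

cehhillopttx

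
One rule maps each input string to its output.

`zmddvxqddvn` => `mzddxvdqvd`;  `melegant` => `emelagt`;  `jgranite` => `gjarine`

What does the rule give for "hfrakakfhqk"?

What's happening: swap each adjacent pair of characters (1↔2, 3↔4, ...), then delete the last character.
On "hfrakakfhqk" that produces "fharakfkqh".

fharakfkqh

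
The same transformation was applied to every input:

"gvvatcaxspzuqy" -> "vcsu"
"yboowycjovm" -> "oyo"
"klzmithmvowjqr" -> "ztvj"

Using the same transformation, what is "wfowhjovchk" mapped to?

ojc

Each output is the input with this applied: keep one character in every 3, starting at position 3 (positions 3rd, 6th, 9th, ...).
"wfowhjovchk" → "ojc".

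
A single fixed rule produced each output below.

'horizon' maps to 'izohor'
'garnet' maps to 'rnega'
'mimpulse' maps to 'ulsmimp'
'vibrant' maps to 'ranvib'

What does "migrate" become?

Looking at the pairs, the operation is to delete the last character, then move the last 3 characters to the front (rotate right by 3).
"migrate" → "migrat" → "ratmig".

ratmig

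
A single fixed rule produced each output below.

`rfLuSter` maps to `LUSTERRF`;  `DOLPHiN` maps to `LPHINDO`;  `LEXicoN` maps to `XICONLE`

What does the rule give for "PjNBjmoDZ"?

What's happening: move the first 2 characters to the end (rotate left by 2), then convert every letter to uppercase.
So "PjNBjmoDZ" becomes "NBJMODZPJ".

NBJMODZPJ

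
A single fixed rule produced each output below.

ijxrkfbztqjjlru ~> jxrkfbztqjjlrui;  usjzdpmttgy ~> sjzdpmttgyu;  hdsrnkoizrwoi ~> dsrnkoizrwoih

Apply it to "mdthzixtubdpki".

dthzixtubdpkim

The rule is to move the first character to the end.
Doing the same to "mdthzixtubdpki": "dthzixtubdpkim".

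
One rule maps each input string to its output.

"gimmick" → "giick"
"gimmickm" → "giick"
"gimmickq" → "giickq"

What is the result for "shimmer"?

shier

Looking at the pairs, the operation is to remove every "m".
"shimmer" → "shier".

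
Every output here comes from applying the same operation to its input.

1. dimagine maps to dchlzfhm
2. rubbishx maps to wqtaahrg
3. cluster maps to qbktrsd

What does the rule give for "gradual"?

kfqzctz

Looking at the pairs, the operation is to move the last character to the front, then shift every letter 1 place backward in the alphabet (wrapping around).
On "gradual": the first step gives "lgradua", and the second then gives "kfqzctz".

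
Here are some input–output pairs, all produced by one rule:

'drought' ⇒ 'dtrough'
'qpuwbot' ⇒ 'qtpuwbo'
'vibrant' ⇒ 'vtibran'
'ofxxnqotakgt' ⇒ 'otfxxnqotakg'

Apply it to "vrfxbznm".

The transformation: swap the first and last characters, then move the last character to the front.
For "vrfxbznm", step one produces "mrfxbznv"; step two turns that into "vmrfxbzn".

vmrfxbzn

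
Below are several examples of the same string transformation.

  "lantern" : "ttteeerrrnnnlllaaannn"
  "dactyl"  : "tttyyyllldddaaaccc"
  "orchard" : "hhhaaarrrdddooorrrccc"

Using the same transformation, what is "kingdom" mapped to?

The pattern: move the first 3 characters to the end (rotate left by 3), then repeat every character 3 times.
Doing the same to "kingdom": "gggdddooommmkkkiiinnn".

gggdddooommmkkkiiinnn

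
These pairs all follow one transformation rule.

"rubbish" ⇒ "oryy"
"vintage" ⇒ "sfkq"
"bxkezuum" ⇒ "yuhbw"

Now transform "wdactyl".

taxz

What's happening: shift every letter 3 places backward in the alphabet (wrapping around), then delete the last 3 characters.
So "wdactyl" becomes "taxz".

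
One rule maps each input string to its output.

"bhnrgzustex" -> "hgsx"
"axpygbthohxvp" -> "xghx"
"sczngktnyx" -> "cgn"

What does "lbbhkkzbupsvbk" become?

The rule is to keep one character in every 3, starting at position 2 (positions 2nd, 5th, 8th, ...).
Applying that to "lbbhkkzbupsvbk" gives "bkbsk".

bkbsk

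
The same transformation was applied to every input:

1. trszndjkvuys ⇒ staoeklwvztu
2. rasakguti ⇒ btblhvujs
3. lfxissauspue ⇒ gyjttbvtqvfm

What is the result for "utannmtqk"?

Rule — move the first character to the end, then shift every letter 1 place forward in the alphabet (wrapping around).
Applying both steps to "utannmtqk": "tannmtqku", then "uboonurlv".

uboonurlv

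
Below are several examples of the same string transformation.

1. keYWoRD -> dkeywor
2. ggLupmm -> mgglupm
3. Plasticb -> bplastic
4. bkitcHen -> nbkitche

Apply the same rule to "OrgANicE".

What's happening: move the last character to the front, then convert every letter to lowercase.
"OrgANicE" → "eorganic".

eorganic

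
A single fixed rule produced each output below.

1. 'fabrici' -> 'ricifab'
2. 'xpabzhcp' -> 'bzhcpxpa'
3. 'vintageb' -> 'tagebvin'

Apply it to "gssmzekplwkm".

mzekplwkmgss

In each case the input is transformed by: move the first 3 characters to the end (rotate left by 3).
On "gssmzekplwkm" that produces "mzekplwkmgss".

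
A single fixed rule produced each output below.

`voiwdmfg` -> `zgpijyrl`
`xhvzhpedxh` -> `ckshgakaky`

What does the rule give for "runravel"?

udyhouxq

In each case the input is transformed by: shift every letter 3 places forward in the alphabet (wrapping around), then move the first 3 characters to the end (rotate left by 3).
Working it through for "runravel": intermediate "uxqudyho", final "udyhouxq".
(Check on "xhvzhpedxh": → "akyckshgak" → "ckshgakaky" ✓)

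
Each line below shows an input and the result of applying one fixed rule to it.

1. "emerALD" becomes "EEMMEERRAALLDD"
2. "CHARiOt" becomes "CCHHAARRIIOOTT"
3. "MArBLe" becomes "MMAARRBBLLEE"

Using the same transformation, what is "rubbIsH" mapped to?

RRUUBBBBIISSHH

What's happening: double every character, then convert every letter to uppercase.
"rubbIsH" → "RRUUBBBBIISSHH".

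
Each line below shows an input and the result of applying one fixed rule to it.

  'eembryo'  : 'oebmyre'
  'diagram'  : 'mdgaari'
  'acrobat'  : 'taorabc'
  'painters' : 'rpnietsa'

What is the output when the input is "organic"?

What's happening: swap each adjacent pair of characters (1↔2, 3↔4, ...), then swap the first and last characters.
"organic" → "roaginc" → "coaginr".

coaginr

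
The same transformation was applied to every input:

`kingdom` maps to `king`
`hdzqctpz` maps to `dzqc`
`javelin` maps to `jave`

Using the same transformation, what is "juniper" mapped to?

Each output is the input with this applied: move the last 3 characters to the front (rotate right by 3), then keep only the last 4 characters.
Starting from "juniper": after the first operation, "perjuni"; after the second, "juni".

juni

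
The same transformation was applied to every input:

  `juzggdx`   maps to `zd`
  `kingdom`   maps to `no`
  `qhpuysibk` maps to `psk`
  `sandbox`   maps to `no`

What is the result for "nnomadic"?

Looking at the pairs, the operation is to keep one character in every 3, starting at position 3 (positions 3rd, 6th, 9th, ...).
On "nnomadic" that produces "od".

od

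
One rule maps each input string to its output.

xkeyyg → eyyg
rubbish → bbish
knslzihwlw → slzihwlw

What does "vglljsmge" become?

The pattern: delete the first 2 characters.
So "vglljsmge" becomes "lljsmge".

lljsmge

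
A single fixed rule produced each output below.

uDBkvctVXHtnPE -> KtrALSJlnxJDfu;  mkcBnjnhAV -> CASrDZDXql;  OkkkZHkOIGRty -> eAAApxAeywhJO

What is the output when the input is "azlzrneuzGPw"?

QPBPHDUKPwfM

Looking at the pairs, the operation is to shift every letter 10 places backward in the alphabet (wrapping around), then flip the case of every letter.
Starting from "azlzrneuzGPw": after the first operation, "qpbphdukpWFm"; after the second, "QPBPHDUKPwfM".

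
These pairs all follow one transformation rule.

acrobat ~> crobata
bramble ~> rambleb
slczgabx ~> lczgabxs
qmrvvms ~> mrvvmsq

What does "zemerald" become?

emeraldz

The rule is to move the first character to the end.
Applying that to "zemerald" gives "emeraldz".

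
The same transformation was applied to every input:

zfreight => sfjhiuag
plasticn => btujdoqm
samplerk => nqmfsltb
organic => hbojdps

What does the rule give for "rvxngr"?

The pattern: move the first 2 characters to the end (rotate left by 2), then shift every letter 1 place forward in the alphabet (wrapping around).
Working it through for "rvxngr": intermediate "xngrrv", final "yohssw".

yohssw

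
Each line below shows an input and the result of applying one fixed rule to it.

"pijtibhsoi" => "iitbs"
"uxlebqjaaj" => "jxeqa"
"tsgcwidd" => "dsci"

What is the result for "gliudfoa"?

aluf

The pattern: move the last character to the front, then keep every other character starting from the first (positions 1st, 3rd, 5th, ...).
Doing the same to "gliudfoa": "aluf".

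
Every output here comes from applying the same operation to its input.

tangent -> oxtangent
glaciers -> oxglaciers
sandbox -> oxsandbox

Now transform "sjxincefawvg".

What's happening: prepend "ox".
For "sjxincefawvg" the result is "oxsjxincefawvg".

oxsjxincefawvg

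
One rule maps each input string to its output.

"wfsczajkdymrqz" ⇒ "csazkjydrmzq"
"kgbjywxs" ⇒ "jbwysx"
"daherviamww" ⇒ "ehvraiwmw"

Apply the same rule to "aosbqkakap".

bskqkapa

The rule is to delete the first 2 characters, then swap each adjacent pair of characters (1↔2, 3↔4, ...).
On "aosbqkakap": the first step gives "sbqkakap", and the second then gives "bskqkapa".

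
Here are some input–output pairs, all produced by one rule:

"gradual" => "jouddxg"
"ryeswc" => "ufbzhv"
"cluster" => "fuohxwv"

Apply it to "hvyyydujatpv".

The transformation: take characters alternately from the front and the back (1st, last, 2nd, 2nd-last, ...), then shift every letter 3 places forward in the alphabet (wrapping around).
So "hvyyydujatpv" becomes "kyysbwbdbmgx".

kyysbwbdbmgx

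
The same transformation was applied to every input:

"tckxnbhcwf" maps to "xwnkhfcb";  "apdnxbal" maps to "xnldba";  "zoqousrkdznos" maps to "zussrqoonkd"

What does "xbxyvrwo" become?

The pattern: delete the first 2 characters, then sort the characters into reverse alphabetical order.
"xbxyvrwo" → "xyvrwo" → "yxwvro".

yxwvro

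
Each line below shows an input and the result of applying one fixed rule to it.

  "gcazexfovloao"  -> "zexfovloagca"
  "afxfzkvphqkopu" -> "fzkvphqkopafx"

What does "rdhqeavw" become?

In each case the input is transformed by: delete the last character, then move the first 3 characters to the end (rotate left by 3).
For "rdhqeavw", step one produces "rdhqeav"; step two turns that into "qeavrdh".
(Check on "afxfzkvphqkopu": → "afxfzkvphqkop" → "fzkvphqkopafx" ✓)

qeavrdh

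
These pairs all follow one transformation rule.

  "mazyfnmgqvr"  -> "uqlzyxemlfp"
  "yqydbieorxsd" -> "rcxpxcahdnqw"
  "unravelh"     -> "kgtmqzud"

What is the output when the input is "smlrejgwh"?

vgrlkqdif

The rule is to shift every letter 1 place backward in the alphabet (wrapping around), then move the last 2 characters to the front (rotate right by 2).
Applying both steps to "smlrejgwh": "rlkqdifvg", then "vgrlkqdif".
(Check on "mazyfnmgqvr": → "lzyxemlfpuq" → "uqlzyxemlfp" ✓)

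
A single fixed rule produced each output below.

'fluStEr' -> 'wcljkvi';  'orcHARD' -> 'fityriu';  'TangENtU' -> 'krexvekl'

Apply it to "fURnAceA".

wliertvr

The transformation: shift every letter 9 places backward in the alphabet (wrapping around), then convert every letter to lowercase.
Applying both steps to "fURnAceA": "wLIeRtvR", then "wliertvr".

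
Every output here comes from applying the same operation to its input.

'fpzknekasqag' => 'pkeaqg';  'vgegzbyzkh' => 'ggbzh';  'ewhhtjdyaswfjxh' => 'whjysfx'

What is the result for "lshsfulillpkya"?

The pattern: keep every other character starting from the second (positions 2nd, 4th, 6th, ...).
So "lshsfulillpkya" becomes "ssuilka".

ssuilka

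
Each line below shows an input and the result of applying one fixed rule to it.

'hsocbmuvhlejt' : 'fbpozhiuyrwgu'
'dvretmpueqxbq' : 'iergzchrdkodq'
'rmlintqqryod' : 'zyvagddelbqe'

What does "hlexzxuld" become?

In each case the input is transformed by: shift every letter 13 places forward in the alphabet (wrapping around) — i.e. ROT13, then move the first character to the end.
Working it through for "hlexzxuld": intermediate "uyrkmkhyq", final "yrkmkhyqu".

yrkmkhyqu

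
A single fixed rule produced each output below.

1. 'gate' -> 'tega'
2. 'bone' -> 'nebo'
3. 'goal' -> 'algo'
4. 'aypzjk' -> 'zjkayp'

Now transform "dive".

vedi

In each case the input is transformed by: swap the front and back halves of the string.
So "dive" becomes "vedi".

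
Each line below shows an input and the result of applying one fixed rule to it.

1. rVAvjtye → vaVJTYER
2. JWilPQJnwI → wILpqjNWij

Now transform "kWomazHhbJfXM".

What's happening: move the first character to the end, then flip the case of every letter.
"kWomazHhbJfXM" → "wOMAZhHBjFxmK".

wOMAZhHBjFxmK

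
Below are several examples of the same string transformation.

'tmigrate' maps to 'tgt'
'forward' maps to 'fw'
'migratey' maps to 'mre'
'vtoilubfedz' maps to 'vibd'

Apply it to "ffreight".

feh

What's happening: move the last character to the front, then keep one character in every 3, starting at position 2 (positions 2nd, 5th, 8th, ...).
Starting from "ffreight": after the first operation, "tffreigh"; after the second, "feh".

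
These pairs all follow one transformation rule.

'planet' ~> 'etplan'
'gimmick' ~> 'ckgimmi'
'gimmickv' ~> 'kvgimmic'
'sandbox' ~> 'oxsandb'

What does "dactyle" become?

ledacty

The transformation: move the last 2 characters to the front (rotate right by 2).
"dactyle" → "ledacty".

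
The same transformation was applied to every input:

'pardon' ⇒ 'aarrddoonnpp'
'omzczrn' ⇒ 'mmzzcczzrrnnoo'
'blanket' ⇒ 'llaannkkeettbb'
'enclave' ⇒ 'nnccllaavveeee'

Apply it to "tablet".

What's happening: double every character, then move the first 2 characters to the end (rotate left by 2).
On "tablet": the first step gives "ttaabblleett", and the second then gives "aabblleetttt".

aabblleetttt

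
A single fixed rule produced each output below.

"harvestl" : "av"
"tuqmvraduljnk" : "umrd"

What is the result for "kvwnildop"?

In each case the input is transformed by: keep every other character starting from the second (positions 2nd, 4th, 6th, ...), then delete the last 2 characters.
For "kvwnildop" the result is "vn".

vn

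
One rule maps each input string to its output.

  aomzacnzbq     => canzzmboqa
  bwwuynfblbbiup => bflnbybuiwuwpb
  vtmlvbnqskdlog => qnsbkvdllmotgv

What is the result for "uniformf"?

ofrimnfu

Rule — take characters alternately from the front and the back (1st, last, 2nd, 2nd-last, ...), then reverse the string.
Doing the same to "uniformf": "ofrimnfu".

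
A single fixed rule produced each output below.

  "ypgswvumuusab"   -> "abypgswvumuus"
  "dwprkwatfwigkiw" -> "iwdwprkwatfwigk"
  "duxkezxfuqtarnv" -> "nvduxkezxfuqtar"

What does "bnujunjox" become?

oxbnujunj

Looking at the pairs, the operation is to move the last 2 characters to the front (rotate right by 2).
"bnujunjox" → "oxbnujunj".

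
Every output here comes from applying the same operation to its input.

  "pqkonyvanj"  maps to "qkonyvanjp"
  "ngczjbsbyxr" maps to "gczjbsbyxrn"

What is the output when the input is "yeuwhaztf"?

euwhaztfy

In each case the input is transformed by: move the first character to the end.
Doing the same to "yeuwhaztf": "euwhaztfy".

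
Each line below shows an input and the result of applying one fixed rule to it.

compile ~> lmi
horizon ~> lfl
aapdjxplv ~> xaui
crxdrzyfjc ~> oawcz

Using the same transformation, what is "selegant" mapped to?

bbxq

In each case the input is transformed by: keep every other character starting from the second (positions 2nd, 4th, 6th, ...), then shift every letter 3 places backward in the alphabet (wrapping around).
On "selegant": the first step gives "eeat", and the second then gives "bbxq".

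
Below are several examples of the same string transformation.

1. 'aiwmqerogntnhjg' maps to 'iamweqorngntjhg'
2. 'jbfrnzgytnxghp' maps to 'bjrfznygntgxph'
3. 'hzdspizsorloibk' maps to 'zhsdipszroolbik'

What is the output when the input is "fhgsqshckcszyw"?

Rule — swap each adjacent pair of characters (1↔2, 3↔4, ...).
For "fhgsqshckcszyw" the result is "hfsgsqchckzswy".

hfsgsqchckzswy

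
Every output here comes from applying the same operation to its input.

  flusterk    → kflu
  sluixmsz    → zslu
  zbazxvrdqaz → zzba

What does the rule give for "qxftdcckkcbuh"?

Rule — move the last character to the front, then keep only the first 4 characters.
"qxftdcckkcbuh" → "hqxf".
(Check on "flusterk": → "kfluster" → "kflu" ✓)

hqxf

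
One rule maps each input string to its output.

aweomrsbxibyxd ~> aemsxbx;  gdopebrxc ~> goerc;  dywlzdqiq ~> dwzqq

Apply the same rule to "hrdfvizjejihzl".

Rule — keep every other character starting from the first (positions 1st, 3rd, 5th, ...).
So "hrdfvizjejihzl" becomes "hdvzeiz".

hdvzeiz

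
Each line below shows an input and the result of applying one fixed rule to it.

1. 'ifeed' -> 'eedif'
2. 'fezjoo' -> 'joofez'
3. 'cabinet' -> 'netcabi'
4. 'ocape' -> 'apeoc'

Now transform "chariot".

iotchar

The transformation: move the last 3 characters to the front (rotate right by 3).
"chariot" → "iotchar".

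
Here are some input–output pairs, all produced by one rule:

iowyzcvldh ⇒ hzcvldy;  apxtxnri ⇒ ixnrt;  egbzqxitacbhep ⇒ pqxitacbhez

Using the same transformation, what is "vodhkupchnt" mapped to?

The rule is to delete the first 3 characters, then swap the first and last characters.
"vodhkupchnt" → "hkupchnt" → "tkupchnh".

tkupchnh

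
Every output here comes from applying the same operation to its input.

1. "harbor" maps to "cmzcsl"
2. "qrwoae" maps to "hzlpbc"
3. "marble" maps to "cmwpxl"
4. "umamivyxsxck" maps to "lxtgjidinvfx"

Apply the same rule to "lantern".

In each case the input is transformed by: move the first 2 characters to the end (rotate left by 2), then shift every letter 11 places forward in the alphabet (wrapping around).
"lantern" → "nternla" → "yepcywl".

yepcywl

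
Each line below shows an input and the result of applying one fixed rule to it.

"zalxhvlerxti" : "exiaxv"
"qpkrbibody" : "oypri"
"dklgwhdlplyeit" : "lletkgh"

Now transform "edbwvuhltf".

lfdwu

The transformation: keep every other character starting from the second (positions 2nd, 4th, 6th, ...), then move the first 3 characters to the end (rotate left by 3).
Working it through for "edbwvuhltf": intermediate "dwulf", final "lfdwu".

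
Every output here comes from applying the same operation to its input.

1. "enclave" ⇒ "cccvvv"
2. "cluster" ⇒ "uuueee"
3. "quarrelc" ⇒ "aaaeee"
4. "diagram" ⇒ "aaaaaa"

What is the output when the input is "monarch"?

nnnccc

Each output is the input with this applied: keep one character in every 3, starting at position 3 (positions 3rd, 6th, 9th, ...), then repeat every character 3 times.
On "monarch": the first step gives "nc", and the second then gives "nnnccc".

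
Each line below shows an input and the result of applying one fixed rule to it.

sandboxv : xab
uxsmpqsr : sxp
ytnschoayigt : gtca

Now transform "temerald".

ler

The pattern: move the last 2 characters to the front (rotate right by 2), then keep one character in every 3, starting at position 1 (positions 1st, 4th, 7th, ...).
"temerald" → "ldtemera" → "ler".
(Check on "uxsmpqsr": → "sruxsmpq" → "sxp" ✓)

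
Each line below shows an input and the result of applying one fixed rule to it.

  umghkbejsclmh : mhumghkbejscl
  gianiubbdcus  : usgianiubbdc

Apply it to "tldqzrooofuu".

uutldqzrooof

The transformation: move the last 2 characters to the front (rotate right by 2).
On "tldqzrooofuu" that produces "uutldqzrooof".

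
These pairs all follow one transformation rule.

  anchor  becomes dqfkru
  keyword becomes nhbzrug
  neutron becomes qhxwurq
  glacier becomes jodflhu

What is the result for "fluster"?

Rule — shift every letter 3 places forward in the alphabet (wrapping around).
Applying that to "fluster" gives "ioxvwhu".

ioxvwhu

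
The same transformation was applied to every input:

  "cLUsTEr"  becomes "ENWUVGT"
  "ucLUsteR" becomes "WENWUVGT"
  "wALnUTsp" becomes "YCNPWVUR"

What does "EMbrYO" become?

GODTAQ

The pattern: shift every letter 2 places forward in the alphabet (wrapping around), then convert every letter to uppercase.
Doing the same to "EMbrYO": "GODTAQ".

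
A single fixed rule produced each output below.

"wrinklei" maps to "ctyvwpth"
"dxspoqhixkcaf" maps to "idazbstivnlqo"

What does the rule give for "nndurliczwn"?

The pattern: move the first character to the end, then shift every letter 11 places forward in the alphabet (wrapping around).
On "nndurliczwn": the first step gives "ndurliczwnn", and the second then gives "yofcwtnkhyy".

yofcwtnkhyy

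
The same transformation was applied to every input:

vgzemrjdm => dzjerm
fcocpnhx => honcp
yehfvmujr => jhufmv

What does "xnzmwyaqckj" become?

Rule — take characters alternately from the front and the back (1st, last, 2nd, 2nd-last, ...), then delete the first 3 characters.
On "xnzmwyaqckj": the first step gives "xjnkzcmqway", and the second then gives "kzcmqway".

kzcmqway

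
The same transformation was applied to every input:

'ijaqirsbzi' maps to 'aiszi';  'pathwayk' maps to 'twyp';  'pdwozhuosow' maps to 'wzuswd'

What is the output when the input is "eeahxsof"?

The transformation: move the first 2 characters to the end (rotate left by 2), then keep every other character starting from the first (positions 1st, 3rd, 5th, ...).
Starting from "eeahxsof": after the first operation, "ahxsofee"; after the second, "axoe".

axoe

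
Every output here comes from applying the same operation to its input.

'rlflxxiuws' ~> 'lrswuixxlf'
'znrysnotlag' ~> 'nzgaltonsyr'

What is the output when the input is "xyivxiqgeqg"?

The pattern: move the first 2 characters to the end (rotate left by 2), then reverse the string.
"xyivxiqgeqg" → "ivxiqgeqgxy" → "yxgqegqixvi".

yxgqegqixvi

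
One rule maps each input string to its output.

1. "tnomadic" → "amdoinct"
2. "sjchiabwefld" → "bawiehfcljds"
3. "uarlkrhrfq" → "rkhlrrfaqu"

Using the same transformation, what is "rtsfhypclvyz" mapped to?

What's happening: take characters alternately from the front and the back (1st, last, 2nd, 2nd-last, ...), then reverse the string.
Starting from "rtsfhypclvyz": after the first operation, "rztysvflhcyp"; after the second, "pychlfvsytzr".

pychlfvsytzr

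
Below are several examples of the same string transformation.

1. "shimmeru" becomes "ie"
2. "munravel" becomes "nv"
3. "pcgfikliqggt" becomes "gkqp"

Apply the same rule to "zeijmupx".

The rule is to swap the first and last characters, then keep one character in every 3, starting at position 3 (positions 3rd, 6th, 9th, ...).
"zeijmupx" → "xeijmupz" → "iu".

iu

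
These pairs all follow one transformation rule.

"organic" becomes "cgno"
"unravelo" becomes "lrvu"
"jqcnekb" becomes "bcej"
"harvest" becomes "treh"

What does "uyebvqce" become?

cevu

Rule — keep every other character starting from the first (positions 1st, 3rd, 5th, ...), then swap the first and last characters.
"uyebvqce" → "cevu".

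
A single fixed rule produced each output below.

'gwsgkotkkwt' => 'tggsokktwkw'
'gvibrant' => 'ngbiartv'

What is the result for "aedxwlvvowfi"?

faxdlwvvwoie

Each output is the input with this applied: swap each adjacent pair of characters (1↔2, 3↔4, ...), then swap the first and last characters.
Starting from "aedxwlvvowfi": after the first operation, "eaxdlwvvwoif"; after the second, "faxdlwvvwoie".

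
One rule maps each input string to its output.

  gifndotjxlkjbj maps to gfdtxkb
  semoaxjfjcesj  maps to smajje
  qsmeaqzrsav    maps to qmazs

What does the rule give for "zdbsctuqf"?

zbcu

In each case the input is transformed by: swap each adjacent pair of characters (1↔2, 3↔4, ...), then keep every other character starting from the second (positions 2nd, 4th, 6th, ...).
On "zdbsctuqf": the first step gives "dzsbtcquf", and the second then gives "zbcu".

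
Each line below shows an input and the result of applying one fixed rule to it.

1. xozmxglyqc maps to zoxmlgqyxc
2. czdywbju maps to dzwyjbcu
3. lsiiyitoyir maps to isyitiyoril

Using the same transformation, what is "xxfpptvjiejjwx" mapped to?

The pattern: move the first character to the end, then swap each adjacent pair of characters (1↔2, 3↔4, ...).
Working it through for "xxfpptvjiejjwx": intermediate "xfpptvjiejjwxx", final "fxppvtijjewjxx".

fxppvtijjewjxx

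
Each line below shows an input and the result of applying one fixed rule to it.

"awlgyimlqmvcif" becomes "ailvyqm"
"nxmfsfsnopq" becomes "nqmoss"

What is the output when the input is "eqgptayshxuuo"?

eoguthy

The rule is to keep every other character starting from the first (positions 1st, 3rd, 5th, ...), then take characters alternately from the front and the back (1st, last, 2nd, 2nd-last, ...).
For "eqgptayshxuuo", step one produces "egtyhuo"; step two turns that into "eoguthy".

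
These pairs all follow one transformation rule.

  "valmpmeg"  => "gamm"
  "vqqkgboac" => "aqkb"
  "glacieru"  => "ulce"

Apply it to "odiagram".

What's happening: keep every other character starting from the second (positions 2nd, 4th, 6th, ...), then move the last character to the front.
For "odiagram", step one produces "darm"; step two turns that into "mdar".
(Check on "glacieru": → "lceu" → "ulce" ✓)

mdar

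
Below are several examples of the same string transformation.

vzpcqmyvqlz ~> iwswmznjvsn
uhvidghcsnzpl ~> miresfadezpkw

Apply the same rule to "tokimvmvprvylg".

What's happening: move the last 2 characters to the front (rotate right by 2), then shift every letter 3 places backward in the alphabet (wrapping around).
Applying both steps to "tokimvmvprvylg": "lgtokimvmvprvy", then "idqlhfjsjsmosv".

idqlhfjsjsmosv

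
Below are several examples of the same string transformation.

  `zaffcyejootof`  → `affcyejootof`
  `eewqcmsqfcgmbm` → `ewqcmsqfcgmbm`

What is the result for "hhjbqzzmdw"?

hjbqzzmdw

The pattern: delete the first character.
"hhjbqzzmdw" → "hjbqzzmdw".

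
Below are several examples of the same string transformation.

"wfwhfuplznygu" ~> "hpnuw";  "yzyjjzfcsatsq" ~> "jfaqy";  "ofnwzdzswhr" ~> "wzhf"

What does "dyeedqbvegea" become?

What's happening: move the first 3 characters to the end (rotate left by 3), then keep one character in every 3, starting at position 1 (positions 1st, 4th, 7th, ...).
Starting from "dyeedqbvegea": after the first operation, "edqbvegeadye"; after the second, "ebgd".

ebgd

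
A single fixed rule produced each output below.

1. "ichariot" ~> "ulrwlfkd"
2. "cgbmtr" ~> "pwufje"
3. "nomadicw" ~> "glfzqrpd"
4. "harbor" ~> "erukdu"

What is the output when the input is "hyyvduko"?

The transformation: shift every letter 3 places forward in the alphabet (wrapping around), then swap the front and back halves of the string.
Applying both steps to "hyyvduko": "kbbygxnr", then "gxnrkbby".

gxnrkbby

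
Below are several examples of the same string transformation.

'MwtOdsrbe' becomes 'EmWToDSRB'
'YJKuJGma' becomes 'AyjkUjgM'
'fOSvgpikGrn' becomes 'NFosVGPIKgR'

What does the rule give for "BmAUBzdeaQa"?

AbMaubZDEAq

The rule is to flip the case of every letter, then move the last character to the front.
Working it through for "BmAUBzdeaQa": intermediate "bMaubZDEAqA", final "AbMaubZDEAq".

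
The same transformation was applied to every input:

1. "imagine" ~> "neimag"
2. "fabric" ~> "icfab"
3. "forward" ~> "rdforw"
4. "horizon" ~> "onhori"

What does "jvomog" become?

ogjvo

The transformation: move the last 2 characters to the front (rotate right by 2), then delete the last character.
For "jvomog", step one produces "ogjvom"; step two turns that into "ogjvo".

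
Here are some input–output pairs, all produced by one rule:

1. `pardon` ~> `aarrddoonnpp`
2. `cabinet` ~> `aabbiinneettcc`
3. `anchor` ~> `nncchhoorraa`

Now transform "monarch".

oonnaarrcchhmm

What's happening: double every character, then move the first 2 characters to the end (rotate left by 2).
Starting from "monarch": after the first operation, "mmoonnaarrcchh"; after the second, "oonnaarrcchhmm".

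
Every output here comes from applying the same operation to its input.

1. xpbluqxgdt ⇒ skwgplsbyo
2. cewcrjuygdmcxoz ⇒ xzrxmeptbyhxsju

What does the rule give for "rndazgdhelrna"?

miyvubyczgmiv

Rule — shift every letter 5 places backward in the alphabet (wrapping around).
On "rndazgdhelrna" that produces "miyvubyczgmiv".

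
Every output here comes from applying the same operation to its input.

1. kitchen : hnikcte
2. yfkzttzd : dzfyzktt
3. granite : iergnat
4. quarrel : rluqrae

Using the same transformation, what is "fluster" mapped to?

The pattern: swap each adjacent pair of characters (1↔2, 3↔4, ...), then move the last 2 characters to the front (rotate right by 2).
"fluster" → "lfsuetr" → "trlfsue".
(Check on "quarrel": → "uqraerl" → "rluqrae" ✓)

trlfsue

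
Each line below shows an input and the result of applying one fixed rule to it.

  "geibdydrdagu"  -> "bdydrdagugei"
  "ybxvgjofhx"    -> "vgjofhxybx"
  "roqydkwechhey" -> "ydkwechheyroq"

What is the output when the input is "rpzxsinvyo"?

The transformation: move the first 3 characters to the end (rotate left by 3).
Doing the same to "rpzxsinvyo": "xsinvyorpz".

xsinvyorpz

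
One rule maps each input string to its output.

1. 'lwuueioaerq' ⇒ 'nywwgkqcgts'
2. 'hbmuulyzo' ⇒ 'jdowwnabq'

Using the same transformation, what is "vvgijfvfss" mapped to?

xxiklhxhuu

The rule is to shift every letter 2 places forward in the alphabet (wrapping around).
Applying that to "vvgijfvfss" gives "xxiklhxhuu".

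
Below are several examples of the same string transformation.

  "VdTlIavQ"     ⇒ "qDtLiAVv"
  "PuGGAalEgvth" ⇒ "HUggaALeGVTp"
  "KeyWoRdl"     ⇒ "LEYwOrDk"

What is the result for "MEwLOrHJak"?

What's happening: flip the case of every letter, then swap the first and last characters.
"MEwLOrHJak" → "meWloRhjAK" → "KeWloRhjAm".
(Check on "KeyWoRdl": → "kEYwOrDL" → "LEYwOrDk" ✓)

KeWloRhjAm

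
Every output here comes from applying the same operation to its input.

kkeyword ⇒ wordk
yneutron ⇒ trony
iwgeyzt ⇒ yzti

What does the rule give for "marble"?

lem

Looking at the pairs, the operation is to move the first character to the end, then delete the first 3 characters.
Working it through for "marble": intermediate "arblem", final "lem".
(Check on "kkeyword": → "keywordk" → "wordk" ✓)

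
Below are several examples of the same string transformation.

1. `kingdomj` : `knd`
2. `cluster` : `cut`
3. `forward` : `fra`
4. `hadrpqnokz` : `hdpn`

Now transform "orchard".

oca

The pattern: delete the last 2 characters, then keep every other character starting from the first (positions 1st, 3rd, 5th, ...).
Applying both steps to "orchard": "orcha", then "oca".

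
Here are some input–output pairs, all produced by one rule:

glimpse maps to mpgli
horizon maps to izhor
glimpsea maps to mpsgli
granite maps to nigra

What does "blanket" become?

The transformation: delete the last 2 characters, then move the first 3 characters to the end (rotate left by 3).
On "blanket" that produces "nkbla".
(Check on "horizon": → "horiz" → "izhor" ✓)

nkbla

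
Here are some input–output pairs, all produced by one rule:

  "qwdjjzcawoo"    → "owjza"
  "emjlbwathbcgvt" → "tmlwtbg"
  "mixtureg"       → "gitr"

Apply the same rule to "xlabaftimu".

ulbfi

Each output is the input with this applied: move the last 2 characters to the front (rotate right by 2), then keep every other character starting from the second (positions 2nd, 4th, 6th, ...).
For "xlabaftimu" the result is "ulbfi".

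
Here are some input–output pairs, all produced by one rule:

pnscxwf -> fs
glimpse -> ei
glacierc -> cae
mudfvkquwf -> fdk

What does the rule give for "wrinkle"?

Rule — move the last 2 characters to the front (rotate right by 2), then keep one character in every 3, starting at position 2 (positions 2nd, 5th, 8th, ...).
Applying both steps to "wrinkle": "lewrink", then "ei".
(Check on "mudfvkquwf": → "wfmudfvkqu" → "fdk" ✓)

ei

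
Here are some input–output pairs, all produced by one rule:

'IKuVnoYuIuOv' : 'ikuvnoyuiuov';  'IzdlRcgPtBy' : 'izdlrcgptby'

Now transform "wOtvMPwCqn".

The rule is to convert every letter to lowercase.
Doing the same to "wOtvMPwCqn": "wotvmpwcqn".

wotvmpwcqn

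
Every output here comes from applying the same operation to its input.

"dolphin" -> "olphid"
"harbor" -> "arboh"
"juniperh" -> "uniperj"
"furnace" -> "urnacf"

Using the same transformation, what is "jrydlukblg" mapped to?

Rule — delete the last character, then move the first character to the end.
Working it through for "jrydlukblg": intermediate "jrydlukbl", final "rydlukblj".

rydlukblj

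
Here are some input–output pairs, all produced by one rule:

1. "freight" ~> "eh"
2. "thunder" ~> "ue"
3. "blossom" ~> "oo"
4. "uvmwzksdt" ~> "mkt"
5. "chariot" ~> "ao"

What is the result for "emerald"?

The pattern: keep one character in every 3, starting at position 3 (positions 3rd, 6th, 9th, ...).
"emerald" → "el".

el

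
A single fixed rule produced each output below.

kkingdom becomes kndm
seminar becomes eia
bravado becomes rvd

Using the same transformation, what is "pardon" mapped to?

adn

The pattern: keep every other character starting from the second (positions 2nd, 4th, 6th, ...).
For "pardon" the result is "adn".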